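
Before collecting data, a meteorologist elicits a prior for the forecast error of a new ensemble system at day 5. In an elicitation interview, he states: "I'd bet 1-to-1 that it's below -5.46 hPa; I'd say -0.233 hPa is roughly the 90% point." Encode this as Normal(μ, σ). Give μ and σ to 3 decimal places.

For Normal(μ,σ), the p-quantile is μ + z_p·σ. Here z_{0.5} = 0, z_{0.9} = 1.282.
So -5.46 = μ + 0σ and -0.233 = μ + 1.282σ.
Subtracting: σ = (-0.233 − -5.46)/(1.282 − (0)) = 4.079.
Then μ = -5.46 − (0)·4.079 = -5.460.

μ = -5.460, σ = 4.079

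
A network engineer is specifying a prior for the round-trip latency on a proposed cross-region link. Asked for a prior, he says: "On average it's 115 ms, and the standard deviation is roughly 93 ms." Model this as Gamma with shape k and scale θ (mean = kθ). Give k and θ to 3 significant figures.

k ≈ 1.53, θ ≈ 75.2

For Gamma(k, scale θ): mean = kθ, variance = kθ², so CV = 1/√k.
CV = SD/mean = 93/115 = 0.8087, hence k = 1/CV² = 1.53.
Then θ = mean/k = 115/1.53 = 75.2.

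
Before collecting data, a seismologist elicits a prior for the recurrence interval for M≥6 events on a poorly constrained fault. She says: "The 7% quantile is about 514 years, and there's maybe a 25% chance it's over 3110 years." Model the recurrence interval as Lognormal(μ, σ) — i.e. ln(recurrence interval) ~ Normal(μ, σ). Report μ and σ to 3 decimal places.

If T ~ Lognormal(μ,σ) then ln T ~ Normal(μ,σ), so the p-quantile of ln T is μ + z_p·σ.
ln(514) = 6.242 and ln(3110) = 8.042; z_{0.07} = -1.476, z_{0.75} = 0.6745.
σ = (8.042 − 6.242)/(0.6745 − (-1.476)) = 0.837.
μ = 6.242 − (-1.476)·0.837 = 7.478.

μ ≈ 7.478, σ ≈ 0.837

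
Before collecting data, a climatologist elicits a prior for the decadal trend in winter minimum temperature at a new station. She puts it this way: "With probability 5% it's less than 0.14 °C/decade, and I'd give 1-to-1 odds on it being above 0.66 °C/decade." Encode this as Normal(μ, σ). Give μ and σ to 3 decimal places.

μ = 0.660, σ = 0.316

For Normal(μ,σ), the p-quantile is μ + z_p·σ. Here z_{0.05} = -1.645, z_{0.5} = 0.
So 0.14 = μ − 1.645σ and 0.66 = μ + 0σ.
Subtracting: σ = (0.66 − 0.14)/(0 − (-1.645)) = 0.316.
Then μ = 0.14 − (-1.645)·0.316 = 0.660.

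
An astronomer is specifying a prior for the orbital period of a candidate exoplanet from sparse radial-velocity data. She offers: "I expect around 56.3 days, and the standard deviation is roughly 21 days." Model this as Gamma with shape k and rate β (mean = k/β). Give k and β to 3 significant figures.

k ≈ 7.19, β ≈ 0.128

For Gamma(k, rate β): mean = k/β, variance = k/β², so CV = 1/√k.
CV = SD/mean = 21/56.3 = 0.373, hence k = 1/CV² = 7.19.
Then β = k/mean = 7.19/56.3 = 0.128.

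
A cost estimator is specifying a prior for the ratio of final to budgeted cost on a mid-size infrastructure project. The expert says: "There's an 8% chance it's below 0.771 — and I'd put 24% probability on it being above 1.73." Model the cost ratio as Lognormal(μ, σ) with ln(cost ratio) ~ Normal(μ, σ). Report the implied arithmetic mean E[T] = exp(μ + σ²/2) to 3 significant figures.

If T ~ Lognormal(μ,σ) then ln T ~ Normal(μ,σ), so the p-quantile of ln T is μ + z_p·σ.
ln(0.771) = -0.2601 and ln(1.73) = 0.5481; z_{0.08} = -1.405, z_{0.76} = 0.7063.
σ = (0.5481 − -0.2601)/(0.7063 − (-1.405)) = 0.383.
μ = -0.2601 − (-1.405)·0.383 = 0.278.
E[T] = exp(μ + σ²/2) = exp(0.278 + 0.0733) = 1.42.

E[T] ≈ 1.42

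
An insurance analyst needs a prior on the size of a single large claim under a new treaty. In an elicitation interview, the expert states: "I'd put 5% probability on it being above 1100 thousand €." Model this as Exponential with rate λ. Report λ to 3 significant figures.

λ ≈ 0.00272

P(T > 1100.0) = e^(−λ·1100.0) = 0.05, so λ = −ln(0.05)/1100.0 = 0.00272.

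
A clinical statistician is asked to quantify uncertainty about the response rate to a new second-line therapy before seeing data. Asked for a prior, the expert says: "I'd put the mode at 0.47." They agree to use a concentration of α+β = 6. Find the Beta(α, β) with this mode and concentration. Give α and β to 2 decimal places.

For α,β > 1 the Beta mode is (α−1)/(α+β−2). With α+β = 6, the mode is (α−1)/4.
Set (α−1)/4 = 0.47 → α = 1 + 0.47·4 = 2.88.
β = 6 − α = 3.12.

α = 2.88, β = 3.12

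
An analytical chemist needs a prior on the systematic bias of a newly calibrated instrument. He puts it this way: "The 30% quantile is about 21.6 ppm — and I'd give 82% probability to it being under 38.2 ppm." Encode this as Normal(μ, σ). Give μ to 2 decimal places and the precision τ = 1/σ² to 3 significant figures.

The p-quantile of Normal(μ,σ) is μ + z_p·σ, with z_{0.3} = -0.5244 and z_{0.82} = 0.9154.
Eliminate σ: μ = (z₂·x₁ − z₁·x₂)/(z₂ − z₁) = (0.9154·21.6 − (-0.5244)·38.2)/1.44 = 27.65.
Then σ = (x₂ − x₁)/(z₂ − z₁) = (38.2 − 21.6)/1.44 = 11.53.
Precision τ = 1/σ² = 1/11.53² = 0.00752.

μ = 27.65, τ = 0.00752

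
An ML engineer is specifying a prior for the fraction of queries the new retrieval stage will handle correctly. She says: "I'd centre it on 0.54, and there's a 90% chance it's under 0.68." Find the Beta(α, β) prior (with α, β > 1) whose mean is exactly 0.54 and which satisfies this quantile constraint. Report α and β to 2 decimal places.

With mean 0.54 fixed, write α = 0.54s, β = 0.46s where s = α+β.
Need P(θ < 0.68) = 0.9 under Beta(0.54s, 0.46s). Normal approximation: (q−m)/√(m(1−m)/s) ≈ z_{0.9} = 1.28, so s ≈ 0.54·0.46·(1.28)²/(0.68−0.54)² = 20.8.
At s = 20.8: P(θ<0.68) ≈ 0.904. Adjusting to match 0.9 gives s ≈ 20.20.
So α = 0.54·20.20 ≈ 10.91, β = 0.46·20.20 ≈ 9.29.

α ≈ 10.91, β ≈ 9.29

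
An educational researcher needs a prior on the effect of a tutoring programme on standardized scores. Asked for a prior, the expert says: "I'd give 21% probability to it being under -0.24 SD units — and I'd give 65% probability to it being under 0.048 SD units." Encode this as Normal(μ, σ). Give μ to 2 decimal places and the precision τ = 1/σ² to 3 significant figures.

μ = -0.05, τ = 17.1

For Normal(μ,σ), the p-quantile is μ + z_p·σ. Here z_{0.21} = -0.8064, z_{0.65} = 0.3853.
So -0.24 = μ − 0.8064σ and 0.048 = μ + 0.3853σ.
Subtracting: σ = (0.048 − -0.24)/(0.3853 − (-0.8064)) = 0.24.
Then μ = -0.24 − (-0.8064)·0.24 = -0.05.
Precision τ = 1/σ² = 1/0.2417² = 17.1.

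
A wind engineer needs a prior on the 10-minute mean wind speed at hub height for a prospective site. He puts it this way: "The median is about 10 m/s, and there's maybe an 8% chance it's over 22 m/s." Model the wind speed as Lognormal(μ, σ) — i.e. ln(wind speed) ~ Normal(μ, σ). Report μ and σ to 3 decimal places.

If T ~ Lognormal(μ,σ) then ln T ~ Normal(μ,σ), so the p-quantile of ln T is μ + z_p·σ.
ln(10) = 2.303 and ln(22) = 3.091; z_{0.5} = 0, z_{0.92} = 1.405.
σ = (3.091 − 2.303)/(1.405 − (0)) = 0.561.
μ = 2.303 − (0)·0.561 = 2.303.

μ ≈ 2.303, σ ≈ 0.561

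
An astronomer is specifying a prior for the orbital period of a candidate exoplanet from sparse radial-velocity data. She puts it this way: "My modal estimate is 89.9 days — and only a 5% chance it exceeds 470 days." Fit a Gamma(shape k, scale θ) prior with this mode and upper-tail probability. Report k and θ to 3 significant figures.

Gamma(k,θ) with k>1 has mode (k−1)θ, so θ = 89.9/(k−1).
Need P(X < 470) = 0.95 with θ tied to k this way. Start at k = 2, θ = 89.9: P(X<470) ≈ 0.967.
Too high — lower k to spread out. Iterating converges to k ≈ 1.87.
Then θ = 89.9/(1.87−1) ≈ 104.

k ≈ 1.87, θ ≈ 104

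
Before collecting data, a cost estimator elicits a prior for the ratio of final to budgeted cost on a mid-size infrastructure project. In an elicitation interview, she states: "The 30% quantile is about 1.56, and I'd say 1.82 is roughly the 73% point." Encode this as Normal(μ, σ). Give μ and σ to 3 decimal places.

The p-quantile of Normal(μ,σ) is μ + z_p·σ, with z_{0.3} = -0.5244 and z_{0.73} = 0.6128.
Eliminate σ: μ = (z₂·x₁ − z₁·x₂)/(z₂ − z₁) = (0.6128·1.56 − (-0.5244)·1.82)/1.137 = 1.680.
Then σ = (x₂ − x₁)/(z₂ − z₁) = (1.82 − 1.56)/1.137 = 0.229.

μ = 1.680, σ = 0.229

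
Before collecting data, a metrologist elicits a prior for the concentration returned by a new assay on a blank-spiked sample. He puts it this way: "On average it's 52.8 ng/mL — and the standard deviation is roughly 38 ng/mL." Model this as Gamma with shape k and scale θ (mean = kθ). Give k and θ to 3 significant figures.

For Gamma(k, scale θ): mean = kθ, variance = kθ², so CV = 1/√k.
CV = SD/mean = 38/52.8 = 0.7197, hence k = 1/CV² = 1.93.
Then θ = mean/k = 52.8/1.93 = 27.3.

k ≈ 1.93, θ ≈ 27.3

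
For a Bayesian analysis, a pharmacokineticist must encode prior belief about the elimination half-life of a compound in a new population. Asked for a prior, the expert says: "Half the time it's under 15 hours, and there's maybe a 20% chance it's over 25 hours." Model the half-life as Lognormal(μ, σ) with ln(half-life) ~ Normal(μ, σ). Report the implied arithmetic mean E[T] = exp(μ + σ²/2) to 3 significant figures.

E[T] ≈ 18 hours

If T ~ Lognormal(μ,σ) then ln T ~ Normal(μ,σ), so the p-quantile of ln T is μ + z_p·σ.
ln(15) = 2.708 and ln(25) = 3.219; z_{0.5} = 0, z_{0.8} = 0.8416.
σ = (3.219 − 2.708)/(0.8416 − (0)) = 0.607.
μ = 2.708 − (0)·0.607 = 2.708.
E[T] = exp(μ + σ²/2) = exp(2.708 + 0.1842) = 18 hours.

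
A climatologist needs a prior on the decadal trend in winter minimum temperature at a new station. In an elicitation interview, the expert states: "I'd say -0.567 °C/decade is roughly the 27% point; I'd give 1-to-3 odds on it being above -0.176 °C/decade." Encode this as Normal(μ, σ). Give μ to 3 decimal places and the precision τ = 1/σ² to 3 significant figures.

μ = -0.381, τ = 10.8

For Normal(μ,σ), the p-quantile is μ + z_p·σ. Here z_{0.27} = -0.6128, z_{0.75} = 0.6745.
So -0.567 = μ − 0.6128σ and -0.176 = μ + 0.6745σ.
Subtracting: σ = (-0.176 − -0.567)/(0.6745 − (-0.6128)) = 0.304.
Then μ = -0.567 − (-0.6128)·0.304 = -0.381.
Precision τ = 1/σ² = 1/0.3037² = 10.8.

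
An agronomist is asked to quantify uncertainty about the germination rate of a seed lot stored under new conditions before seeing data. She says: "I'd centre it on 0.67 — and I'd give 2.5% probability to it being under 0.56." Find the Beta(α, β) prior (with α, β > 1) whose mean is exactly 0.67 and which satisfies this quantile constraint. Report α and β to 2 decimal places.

With mean 0.67 fixed, write α = 0.67s, β = 0.33s where s = α+β.
Need P(θ < 0.56) = 0.025 under Beta(0.67s, 0.33s). Normal approximation: (q−m)/√(m(1−m)/s) ≈ z_{0.025} = -1.96, so s ≈ 0.67·0.33·(-1.96)²/(0.56−0.67)² = 70.2.
At s = 70.2: P(θ<0.56) ≈ 0.028. Adjusting to match 0.025 gives s ≈ 74.52.
So α = 0.67·74.52 ≈ 49.93, β = 0.33·74.52 ≈ 24.59.

α ≈ 49.93, β ≈ 24.59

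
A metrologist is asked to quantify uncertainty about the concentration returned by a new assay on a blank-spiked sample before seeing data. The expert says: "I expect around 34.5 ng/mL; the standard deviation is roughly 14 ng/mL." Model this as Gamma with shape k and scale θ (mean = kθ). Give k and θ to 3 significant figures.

k ≈ 6.07, θ ≈ 5.68

For Gamma(k, scale θ): mean = kθ, variance = kθ², so CV = 1/√k.
CV = SD/mean = 14/34.5 = 0.4058, hence k = 1/CV² = 6.07.
Then θ = mean/k = 34.5/6.07 = 5.68.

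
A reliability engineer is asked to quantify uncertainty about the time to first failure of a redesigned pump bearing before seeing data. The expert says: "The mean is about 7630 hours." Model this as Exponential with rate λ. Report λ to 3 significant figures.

Exponential mean = 1/λ, so λ = 1/7630.0 = 0.000131.

λ ≈ 0.000131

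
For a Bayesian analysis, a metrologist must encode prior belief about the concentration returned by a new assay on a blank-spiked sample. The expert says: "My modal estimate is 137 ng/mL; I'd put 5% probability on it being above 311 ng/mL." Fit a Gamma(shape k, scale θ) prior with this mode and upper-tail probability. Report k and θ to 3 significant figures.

k ≈ 5.08, θ ≈ 33.6

Gamma(k,θ) with k>1 has mode (k−1)θ, so θ = 137/(k−1).
Need P(X < 311) = 0.95 with θ tied to k this way. Start at k = 2, θ = 137: P(X<311) ≈ 0.662.
Too low — raise k to concentrate. Iterating converges to k ≈ 5.08.
Then θ = 137/(5.08−1) ≈ 33.6.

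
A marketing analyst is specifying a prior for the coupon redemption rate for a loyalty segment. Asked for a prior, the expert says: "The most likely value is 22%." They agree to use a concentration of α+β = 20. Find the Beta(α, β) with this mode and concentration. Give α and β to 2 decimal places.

For α,β > 1 the Beta mode is (α−1)/(α+β−2). With α+β = 20, the mode is (α−1)/18.
Set (α−1)/18 = 0.22 → α = 1 + 0.22·18 = 4.96.
β = 20 − α = 15.04.

α = 4.96, β = 15.04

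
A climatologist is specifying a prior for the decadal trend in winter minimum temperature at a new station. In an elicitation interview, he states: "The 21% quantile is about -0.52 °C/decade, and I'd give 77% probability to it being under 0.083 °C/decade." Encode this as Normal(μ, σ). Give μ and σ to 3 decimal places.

The p-quantile of Normal(μ,σ) is μ + z_p·σ, with z_{0.21} = -0.8064 and z_{0.77} = 0.7388.
Eliminate σ: μ = (z₂·x₁ − z₁·x₂)/(z₂ − z₁) = (0.7388·-0.52 − (-0.8064)·0.083)/1.545 = -0.205.
Then σ = (x₂ − x₁)/(z₂ − z₁) = (0.083 − -0.52)/1.545 = 0.390.

μ = -0.205, σ = 0.390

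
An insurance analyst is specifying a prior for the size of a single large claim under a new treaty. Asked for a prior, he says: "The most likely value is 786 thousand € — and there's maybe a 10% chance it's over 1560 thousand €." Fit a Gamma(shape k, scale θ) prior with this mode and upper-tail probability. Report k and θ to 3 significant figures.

k ≈ 5.08, θ ≈ 193

Gamma(k,θ) with k>1 has mode (k−1)θ, so θ = 786/(k−1).
Need P(X < 1560) = 0.9 with θ tied to k this way. Start at k = 2, θ = 786: P(X<1560) ≈ 0.590.
Too low — raise k to concentrate. Iterating converges to k ≈ 5.08.
Then θ = 786/(5.08−1) ≈ 193.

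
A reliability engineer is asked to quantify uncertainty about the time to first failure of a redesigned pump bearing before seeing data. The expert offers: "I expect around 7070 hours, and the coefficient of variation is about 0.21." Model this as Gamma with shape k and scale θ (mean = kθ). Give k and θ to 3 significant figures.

k ≈ 22.7, θ ≈ 312

For Gamma(k, scale θ): mean = kθ, variance = kθ², so CV = 1/√k.
CV = 0.21, hence k = 1/CV² = 22.7.
Then θ = mean/k = 7070/22.7 = 312.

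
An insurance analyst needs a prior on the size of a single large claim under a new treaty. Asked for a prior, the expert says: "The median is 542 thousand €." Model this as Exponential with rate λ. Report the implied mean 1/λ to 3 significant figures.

Exponential median = ln 2 / λ, so λ = ln 2 / 542.0 = 0.00128.
Mean = 1/λ = 782 thousand €.

mean ≈ 782 thousand €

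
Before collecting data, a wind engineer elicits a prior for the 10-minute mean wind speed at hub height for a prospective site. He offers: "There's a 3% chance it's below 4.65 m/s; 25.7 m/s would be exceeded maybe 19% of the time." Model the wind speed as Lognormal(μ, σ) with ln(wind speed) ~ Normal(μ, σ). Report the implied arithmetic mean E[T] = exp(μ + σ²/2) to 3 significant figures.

E[T] ≈ 18.1 m/s

If T ~ Lognormal(μ,σ) then ln T ~ Normal(μ,σ), so the p-quantile of ln T is μ + z_p·σ.
ln(4.65) = 1.537 and ln(25.7) = 3.246; z_{0.03} = -1.881, z_{0.81} = 0.8779.
σ = (3.246 − 1.537)/(0.8779 − (-1.881)) = 0.620.
μ = 1.537 − (-1.881)·0.620 = 2.702.
E[T] = exp(μ + σ²/2) = exp(2.702 + 0.1920) = 18.1 m/s.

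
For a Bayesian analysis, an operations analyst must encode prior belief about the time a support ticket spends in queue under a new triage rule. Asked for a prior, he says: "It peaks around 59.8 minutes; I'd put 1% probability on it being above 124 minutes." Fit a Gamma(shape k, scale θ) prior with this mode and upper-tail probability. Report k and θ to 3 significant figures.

k ≈ 10.2, θ ≈ 6.52

Gamma(k,θ) with k>1 has mode (k−1)θ, so θ = 59.8/(k−1).
Need P(X < 124) = 0.99 with θ tied to k this way. Start at k = 2, θ = 59.8: P(X<124) ≈ 0.614.
Too low — raise k to concentrate. Iterating converges to k ≈ 10.2.
Then θ = 59.8/(10.2−1) ≈ 6.52.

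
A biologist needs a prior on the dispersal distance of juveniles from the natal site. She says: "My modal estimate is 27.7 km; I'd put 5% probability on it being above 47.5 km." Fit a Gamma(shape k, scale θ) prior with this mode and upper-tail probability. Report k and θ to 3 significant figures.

Gamma(k,θ) with k>1 has mode (k−1)θ, so θ = 27.7/(k−1).
Need P(X < 47.5) = 0.95 with θ tied to k this way. Start at k = 2, θ = 27.7: P(X<47.5) ≈ 0.511.
Too low — raise k to concentrate. Iterating converges to k ≈ 10.6.
Then θ = 27.7/(10.6−1) ≈ 2.89.

k ≈ 10.6, θ ≈ 2.89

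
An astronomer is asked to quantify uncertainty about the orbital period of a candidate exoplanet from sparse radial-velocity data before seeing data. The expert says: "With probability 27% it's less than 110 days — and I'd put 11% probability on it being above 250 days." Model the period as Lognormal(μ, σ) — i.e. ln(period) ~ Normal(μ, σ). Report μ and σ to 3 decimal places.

If T ~ Lognormal(μ,σ) then ln T ~ Normal(μ,σ), so the p-quantile of ln T is μ + z_p·σ.
ln(110) = 4.7 and ln(250) = 5.521; z_{0.27} = -0.6128, z_{0.89} = 1.227.
σ = (5.521 − 4.7)/(1.227 − (-0.6128)) = 0.446.
μ = 4.7 − (-0.6128)·0.446 = 4.974.

μ ≈ 4.974, σ ≈ 0.446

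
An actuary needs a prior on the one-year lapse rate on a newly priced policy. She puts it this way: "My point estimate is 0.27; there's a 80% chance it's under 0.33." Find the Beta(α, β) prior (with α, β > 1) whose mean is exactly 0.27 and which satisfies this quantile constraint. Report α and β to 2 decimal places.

With mean 0.27 fixed, write α = 0.27s, β = 0.73s where s = α+β.
Need P(θ < 0.33) = 0.8 under Beta(0.27s, 0.73s). Normal approximation: (q−m)/√(m(1−m)/s) ≈ z_{0.8} = 0.842, so s ≈ 0.27·0.73·(0.842)²/(0.33−0.27)² = 38.8.
At s = 38.8: P(θ<0.33) ≈ 0.805. Adjusting to match 0.8 gives s ≈ 37.08.
So α = 0.27·37.08 ≈ 10.01, β = 0.73·37.08 ≈ 27.07.

α ≈ 10.01, β ≈ 27.07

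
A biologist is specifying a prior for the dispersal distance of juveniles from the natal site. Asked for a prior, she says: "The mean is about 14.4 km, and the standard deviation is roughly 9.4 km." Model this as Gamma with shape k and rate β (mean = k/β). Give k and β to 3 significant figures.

For Gamma(k, rate β): mean = k/β, variance = k/β², so CV = 1/√k.
CV = SD/mean = 9.4/14.4 = 0.6528, hence k = 1/CV² = 2.35.
Then β = k/mean = 2.35/14.4 = 0.163.

k ≈ 2.35, β ≈ 0.163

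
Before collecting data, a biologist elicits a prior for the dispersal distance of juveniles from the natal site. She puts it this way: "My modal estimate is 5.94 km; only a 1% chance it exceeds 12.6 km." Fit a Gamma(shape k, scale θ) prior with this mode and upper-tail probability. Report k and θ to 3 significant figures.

Gamma(k,θ) with k>1 has mode (k−1)θ, so θ = 5.94/(k−1).
Need P(X < 12.6) = 0.99 with θ tied to k this way. Start at k = 2, θ = 5.94: P(X<12.6) ≈ 0.626.
Too low — raise k to concentrate. Iterating converges to k ≈ 9.59.
Then θ = 5.94/(9.59−1) ≈ 0.692.

k ≈ 9.59, θ ≈ 0.692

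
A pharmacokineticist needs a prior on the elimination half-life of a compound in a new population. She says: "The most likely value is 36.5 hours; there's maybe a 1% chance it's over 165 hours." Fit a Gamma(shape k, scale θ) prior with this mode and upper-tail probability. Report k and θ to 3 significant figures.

Gamma(k,θ) with k>1 has mode (k−1)θ, so θ = 36.5/(k−1).
Need P(X < 165) = 0.99 with θ tied to k this way. Start at k = 2, θ = 36.5: P(X<165) ≈ 0.940.
Too low — raise k to concentrate. Iterating converges to k ≈ 2.77.
Then θ = 36.5/(2.77−1) ≈ 20.6.

k ≈ 2.77, θ ≈ 20.6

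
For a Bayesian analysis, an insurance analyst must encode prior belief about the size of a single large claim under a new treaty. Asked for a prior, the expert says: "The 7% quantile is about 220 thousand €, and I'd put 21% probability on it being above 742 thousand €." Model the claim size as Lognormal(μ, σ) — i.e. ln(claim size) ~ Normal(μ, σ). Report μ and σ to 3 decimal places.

μ ≈ 6.180, σ ≈ 0.533

If T ~ Lognormal(μ,σ) then ln T ~ Normal(μ,σ), so the p-quantile of ln T is μ + z_p·σ.
ln(220) = 5.394 and ln(742) = 6.609; z_{0.07} = -1.476, z_{0.79} = 0.8064.
σ = (6.609 − 5.394)/(0.8064 − (-1.476)) = 0.533.
μ = 5.394 − (-1.476)·0.533 = 6.180.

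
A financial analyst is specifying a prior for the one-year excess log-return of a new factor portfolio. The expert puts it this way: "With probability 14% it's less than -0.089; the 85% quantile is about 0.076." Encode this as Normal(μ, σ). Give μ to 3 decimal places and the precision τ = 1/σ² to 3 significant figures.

The p-quantile of Normal(μ,σ) is μ + z_p·σ, with z_{0.14} = -1.08 and z_{0.85} = 1.036.
Eliminate σ: μ = (z₂·x₁ − z₁·x₂)/(z₂ − z₁) = (1.036·-0.089 − (-1.08)·0.076)/2.117 = -0.005.
Then σ = (x₂ − x₁)/(z₂ − z₁) = (0.076 − -0.089)/2.117 = 0.078.
Precision τ = 1/σ² = 1/0.07795² = 165.

μ = -0.005, τ = 165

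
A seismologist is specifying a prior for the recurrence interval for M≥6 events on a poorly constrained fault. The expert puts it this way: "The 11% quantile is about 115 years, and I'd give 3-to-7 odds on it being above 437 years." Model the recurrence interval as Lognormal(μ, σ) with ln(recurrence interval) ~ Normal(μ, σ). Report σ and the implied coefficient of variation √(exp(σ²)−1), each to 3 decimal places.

σ ≈ 0.762, CV ≈ 0.888

If T ~ Lognormal(μ,σ) then ln T ~ Normal(μ,σ), so the p-quantile of ln T is μ + z_p·σ.
ln(115) = 4.745 and ln(437) = 6.08; z_{0.11} = -1.227, z_{0.7} = 0.5244.
σ = (6.08 − 4.745)/(0.5244 − (-1.227)) = 0.762.
μ = 4.745 − (-1.227)·0.762 = 5.680.
CV = √(exp(σ²)−1) = √(exp(0.5813)−1) = 0.888.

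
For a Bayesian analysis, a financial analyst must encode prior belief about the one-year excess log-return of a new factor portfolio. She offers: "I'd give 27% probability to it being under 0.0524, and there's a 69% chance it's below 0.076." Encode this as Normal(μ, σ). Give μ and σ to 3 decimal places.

μ = 0.065, σ = 0.021

The p-quantile of Normal(μ,σ) is μ + z_p·σ, with z_{0.27} = -0.6128 and z_{0.69} = 0.4959.
Eliminate σ: μ = (z₂·x₁ − z₁·x₂)/(z₂ − z₁) = (0.4959·0.0524 − (-0.6128)·0.076)/1.109 = 0.065.
Then σ = (x₂ − x₁)/(z₂ − z₁) = (0.076 − 0.0524)/1.109 = 0.021.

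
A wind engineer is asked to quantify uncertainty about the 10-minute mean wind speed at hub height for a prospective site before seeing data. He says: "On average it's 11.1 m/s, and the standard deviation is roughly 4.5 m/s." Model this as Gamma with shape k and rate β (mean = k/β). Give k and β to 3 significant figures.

For Gamma(k, rate β): mean = k/β, variance = k/β², so CV = 1/√k.
CV = SD/mean = 4.5/11.1 = 0.4054, hence k = 1/CV² = 6.08.
Then β = k/mean = 6.08/11.1 = 0.548.

k ≈ 6.08, β ≈ 0.548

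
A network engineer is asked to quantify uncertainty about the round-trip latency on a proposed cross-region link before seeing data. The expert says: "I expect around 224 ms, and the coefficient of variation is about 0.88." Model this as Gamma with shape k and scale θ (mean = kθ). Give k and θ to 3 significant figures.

For Gamma(k, scale θ): mean = kθ, variance = kθ², so CV = 1/√k.
CV = 0.88, hence k = 1/CV² = 1.29.
Then θ = mean/k = 224/1.29 = 173.

k ≈ 1.29, θ ≈ 173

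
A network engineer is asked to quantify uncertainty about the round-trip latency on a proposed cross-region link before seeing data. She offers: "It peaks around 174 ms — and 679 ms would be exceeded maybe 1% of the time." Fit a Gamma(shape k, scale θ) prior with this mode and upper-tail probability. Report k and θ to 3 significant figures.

Gamma(k,θ) with k>1 has mode (k−1)θ, so θ = 174/(k−1).
Need P(X < 679) = 0.99 with θ tied to k this way. Start at k = 2, θ = 174: P(X<679) ≈ 0.901.
Too low — raise k to concentrate. Iterating converges to k ≈ 3.27.
Then θ = 174/(3.27−1) ≈ 76.6.

k ≈ 3.27, θ ≈ 76.6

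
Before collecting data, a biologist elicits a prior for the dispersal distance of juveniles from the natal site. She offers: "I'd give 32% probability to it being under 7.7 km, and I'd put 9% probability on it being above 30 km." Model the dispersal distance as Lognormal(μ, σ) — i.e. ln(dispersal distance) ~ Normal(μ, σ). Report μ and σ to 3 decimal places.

If T ~ Lognormal(μ,σ) then ln T ~ Normal(μ,σ), so the p-quantile of ln T is μ + z_p·σ.
ln(7.7) = 2.041 and ln(30) = 3.401; z_{0.32} = -0.4677, z_{0.91} = 1.341.
σ = (3.401 − 2.041)/(1.341 − (-0.4677)) = 0.752.
μ = 2.041 − (-0.4677)·0.752 = 2.393.

μ ≈ 2.393, σ ≈ 0.752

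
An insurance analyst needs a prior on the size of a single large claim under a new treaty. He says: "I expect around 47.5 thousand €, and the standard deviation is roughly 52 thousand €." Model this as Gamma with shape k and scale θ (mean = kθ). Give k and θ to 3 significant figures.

For Gamma(k, scale θ): mean = kθ, variance = kθ², so CV = 1/√k.
CV = SD/mean = 52/47.5 = 1.095, hence k = 1/CV² = 0.834.
Then θ = mean/k = 47.5/0.834 = 56.9.

k ≈ 0.834, θ ≈ 56.9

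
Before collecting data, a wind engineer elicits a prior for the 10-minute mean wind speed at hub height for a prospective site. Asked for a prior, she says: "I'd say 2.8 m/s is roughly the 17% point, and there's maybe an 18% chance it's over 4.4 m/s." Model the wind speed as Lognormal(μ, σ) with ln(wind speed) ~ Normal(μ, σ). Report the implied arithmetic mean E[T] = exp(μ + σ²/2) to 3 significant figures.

If T ~ Lognormal(μ,σ) then ln T ~ Normal(μ,σ), so the p-quantile of ln T is μ + z_p·σ.
ln(2.8) = 1.03 and ln(4.4) = 1.482; z_{0.17} = -0.9542, z_{0.82} = 0.9154.
σ = (1.482 − 1.03)/(0.9154 − (-0.9542)) = 0.242.
μ = 1.03 − (-0.9542)·0.242 = 1.260.
E[T] = exp(μ + σ²/2) = exp(1.260 + 0.0292) = 3.63 m/s.

E[T] ≈ 3.63 m/s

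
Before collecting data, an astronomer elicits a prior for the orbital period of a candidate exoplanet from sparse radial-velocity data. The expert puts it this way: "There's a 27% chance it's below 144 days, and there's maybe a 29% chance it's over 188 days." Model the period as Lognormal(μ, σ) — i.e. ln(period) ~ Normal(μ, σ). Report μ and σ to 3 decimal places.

μ ≈ 5.110, σ ≈ 0.229

If T ~ Lognormal(μ,σ) then ln T ~ Normal(μ,σ), so the p-quantile of ln T is μ + z_p·σ.
ln(144) = 4.97 and ln(188) = 5.236; z_{0.27} = -0.6128, z_{0.71} = 0.5534.
σ = (5.236 − 4.97)/(0.5534 − (-0.6128)) = 0.229.
μ = 4.97 − (-0.6128)·0.229 = 5.110.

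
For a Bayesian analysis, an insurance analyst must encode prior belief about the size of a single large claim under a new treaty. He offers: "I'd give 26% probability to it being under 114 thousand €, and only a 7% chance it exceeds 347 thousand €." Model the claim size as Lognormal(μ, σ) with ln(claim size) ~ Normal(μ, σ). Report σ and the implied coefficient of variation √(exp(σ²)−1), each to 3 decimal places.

σ ≈ 0.525, CV ≈ 0.564

If T ~ Lognormal(μ,σ) then ln T ~ Normal(μ,σ), so the p-quantile of ln T is μ + z_p·σ.
ln(114) = 4.736 and ln(347) = 5.849; z_{0.26} = -0.6433, z_{0.93} = 1.476.
σ = (5.849 − 4.736)/(1.476 − (-0.6433)) = 0.525.
μ = 4.736 − (-0.6433)·0.525 = 5.074.
CV = √(exp(σ²)−1) = √(exp(0.2759)−1) = 0.564.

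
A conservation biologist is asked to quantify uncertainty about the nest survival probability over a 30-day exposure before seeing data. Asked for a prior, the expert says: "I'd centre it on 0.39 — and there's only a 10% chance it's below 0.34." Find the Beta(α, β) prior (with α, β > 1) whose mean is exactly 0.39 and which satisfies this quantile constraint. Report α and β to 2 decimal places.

α ≈ 60.06, β ≈ 93.93

With mean 0.39 fixed, write α = 0.39s, β = 0.61s where s = α+β.
Need P(θ < 0.34) = 0.1 under Beta(0.39s, 0.61s). Normal approximation: (q−m)/√(m(1−m)/s) ≈ z_{0.1} = -1.28, so s ≈ 0.39·0.61·(-1.28)²/(0.34−0.39)² = 156.3.
At s = 156.3: P(θ<0.34) ≈ 0.098. Adjusting to match 0.1 gives s ≈ 153.99.
So α = 0.39·153.99 ≈ 60.06, β = 0.61·153.99 ≈ 93.93.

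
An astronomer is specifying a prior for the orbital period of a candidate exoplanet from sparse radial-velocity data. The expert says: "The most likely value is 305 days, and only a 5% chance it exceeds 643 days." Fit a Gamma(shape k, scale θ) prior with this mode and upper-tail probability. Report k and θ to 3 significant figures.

k ≈ 5.96, θ ≈ 61.4

Gamma(k,θ) with k>1 has mode (k−1)θ, so θ = 305/(k−1).
Need P(X < 643) = 0.95 with θ tied to k this way. Start at k = 2, θ = 305: P(X<643) ≈ 0.622.
Too low — raise k to concentrate. Iterating converges to k ≈ 5.96.
Then θ = 305/(5.96−1) ≈ 61.4.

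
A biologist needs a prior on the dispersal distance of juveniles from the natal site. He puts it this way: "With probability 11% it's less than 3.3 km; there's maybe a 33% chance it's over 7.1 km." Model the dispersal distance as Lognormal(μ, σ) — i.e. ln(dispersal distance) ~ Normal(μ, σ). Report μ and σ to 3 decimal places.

If T ~ Lognormal(μ,σ) then ln T ~ Normal(μ,σ), so the p-quantile of ln T is μ + z_p·σ.
ln(3.3) = 1.194 and ln(7.1) = 1.96; z_{0.11} = -1.227, z_{0.67} = 0.4399.
σ = (1.96 − 1.194)/(0.4399 − (-1.227)) = 0.460.
μ = 1.194 − (-1.227)·0.460 = 1.758.

μ ≈ 1.758, σ ≈ 0.460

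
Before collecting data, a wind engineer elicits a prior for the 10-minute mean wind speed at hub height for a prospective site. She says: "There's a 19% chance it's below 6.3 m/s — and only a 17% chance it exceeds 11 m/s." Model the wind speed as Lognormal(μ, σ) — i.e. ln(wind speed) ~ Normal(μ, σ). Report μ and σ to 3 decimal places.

μ ≈ 2.108, σ ≈ 0.304

If T ~ Lognormal(μ,σ) then ln T ~ Normal(μ,σ), so the p-quantile of ln T is μ + z_p·σ.
ln(6.3) = 1.841 and ln(11) = 2.398; z_{0.19} = -0.8779, z_{0.83} = 0.9542.
σ = (2.398 − 1.841)/(0.9542 − (-0.8779)) = 0.304.
μ = 1.841 − (-0.8779)·0.304 = 2.108.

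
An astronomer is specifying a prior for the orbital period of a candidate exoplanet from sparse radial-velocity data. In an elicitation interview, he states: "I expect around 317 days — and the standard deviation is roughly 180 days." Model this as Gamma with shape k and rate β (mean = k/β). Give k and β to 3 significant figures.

For Gamma(k, rate β): mean = k/β, variance = k/β², so CV = 1/√k.
CV = SD/mean = 180/317 = 0.5678, hence k = 1/CV² = 3.1.
Then β = k/mean = 3.1/317 = 0.00978.

k ≈ 3.1, β ≈ 0.00978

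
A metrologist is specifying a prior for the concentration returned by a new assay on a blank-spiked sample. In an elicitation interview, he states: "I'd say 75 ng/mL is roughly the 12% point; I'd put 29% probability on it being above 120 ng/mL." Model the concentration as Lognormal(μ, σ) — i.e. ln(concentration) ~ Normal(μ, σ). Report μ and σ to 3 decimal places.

If T ~ Lognormal(μ,σ) then ln T ~ Normal(μ,σ), so the p-quantile of ln T is μ + z_p·σ.
ln(75) = 4.317 and ln(120) = 4.787; z_{0.12} = -1.175, z_{0.71} = 0.5534.
σ = (4.787 − 4.317)/(0.5534 − (-1.175)) = 0.272.
μ = 4.317 − (-1.175)·0.272 = 4.637.

μ ≈ 4.637, σ ≈ 0.272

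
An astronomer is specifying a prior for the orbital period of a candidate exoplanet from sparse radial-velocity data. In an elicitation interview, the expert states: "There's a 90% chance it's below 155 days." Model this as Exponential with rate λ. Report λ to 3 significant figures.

P(T < 155.0) = 1 − e^(−λ·155.0) = 0.9, so λ = −ln(1−0.9)/155.0 = −ln(0.1)/155.0 = 0.0149.

λ ≈ 0.0149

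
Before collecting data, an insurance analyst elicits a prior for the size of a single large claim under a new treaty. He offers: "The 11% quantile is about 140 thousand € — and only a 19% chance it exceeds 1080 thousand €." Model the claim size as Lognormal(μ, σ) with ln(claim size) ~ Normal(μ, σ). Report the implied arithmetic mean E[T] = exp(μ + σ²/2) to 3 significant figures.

If T ~ Lognormal(μ,σ) then ln T ~ Normal(μ,σ), so the p-quantile of ln T is μ + z_p·σ.
ln(140) = 4.942 and ln(1080) = 6.985; z_{0.11} = -1.227, z_{0.81} = 0.8779.
σ = (6.985 − 4.942)/(0.8779 − (-1.227)) = 0.971.
μ = 4.942 − (-1.227)·0.971 = 6.132.
E[T] = exp(μ + σ²/2) = exp(6.132 + 0.4713) = 738 thousand €.

E[T] ≈ 738 thousand €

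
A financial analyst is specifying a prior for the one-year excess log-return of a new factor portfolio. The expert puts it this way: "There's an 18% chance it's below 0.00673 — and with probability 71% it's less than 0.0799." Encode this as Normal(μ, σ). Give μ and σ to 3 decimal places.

μ = 0.052, σ = 0.050

The p-quantile of Normal(μ,σ) is μ + z_p·σ, with z_{0.18} = -0.9154 and z_{0.71} = 0.5534.
Eliminate σ: μ = (z₂·x₁ − z₁·x₂)/(z₂ − z₁) = (0.5534·0.00673 − (-0.9154)·0.0799)/1.469 = 0.052.
Then σ = (x₂ − x₁)/(z₂ − z₁) = (0.0799 − 0.00673)/1.469 = 0.050.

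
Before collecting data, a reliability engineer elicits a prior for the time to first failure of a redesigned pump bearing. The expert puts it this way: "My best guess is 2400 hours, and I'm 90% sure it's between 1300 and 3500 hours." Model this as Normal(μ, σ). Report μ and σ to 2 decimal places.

A symmetric 90% interval runs μ ± z·σ with z = 1.645.
Half-width = 1100, so σ = 1100/1.645 = 668.75.
μ is the stated best guess, 2400.00.

μ = 2400.00, σ = 668.75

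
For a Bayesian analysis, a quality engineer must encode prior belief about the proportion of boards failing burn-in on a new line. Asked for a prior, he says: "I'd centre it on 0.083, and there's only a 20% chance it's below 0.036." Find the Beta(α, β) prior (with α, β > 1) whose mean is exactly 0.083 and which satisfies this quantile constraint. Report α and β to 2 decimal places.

α ≈ 2.02, β ≈ 22.27

With mean 0.083 fixed, write α = 0.083s, β = 0.917s where s = α+β.
Need P(θ < 0.036) = 0.2 under Beta(0.083s, 0.917s). Normal approximation: (q−m)/√(m(1−m)/s) ≈ z_{0.2} = -0.842, so s ≈ 0.083·0.917·(-0.842)²/(0.036−0.083)² = 24.4.
At s = 24.4: P(θ<0.036) ≈ 0.199. Adjusting to match 0.2 gives s ≈ 24.28.
So α = 0.083·24.28 ≈ 2.02, β = 0.917·24.28 ≈ 22.27.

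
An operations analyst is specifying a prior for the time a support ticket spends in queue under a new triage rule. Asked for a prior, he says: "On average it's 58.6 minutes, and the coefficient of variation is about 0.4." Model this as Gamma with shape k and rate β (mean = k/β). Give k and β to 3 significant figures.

For Gamma(k, rate β): mean = k/β, variance = k/β², so CV = 1/√k.
CV = 0.4, hence k = 1/CV² = 6.25.
Then β = k/mean = 6.25/58.6 = 0.107.

k ≈ 6.25, β ≈ 0.107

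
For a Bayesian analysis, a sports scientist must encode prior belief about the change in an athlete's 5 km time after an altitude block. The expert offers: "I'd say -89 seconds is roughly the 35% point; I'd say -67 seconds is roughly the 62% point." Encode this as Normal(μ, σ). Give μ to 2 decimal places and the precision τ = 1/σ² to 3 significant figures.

The p-quantile of Normal(μ,σ) is μ + z_p·σ, with z_{0.35} = -0.3853 and z_{0.62} = 0.3055.
Eliminate σ: μ = (z₂·x₁ − z₁·x₂)/(z₂ − z₁) = (0.3055·-89 − (-0.3853)·-67)/0.6908 = -76.73.
Then σ = (x₂ − x₁)/(z₂ − z₁) = (-67 − -89)/0.6908 = 31.85.
Precision τ = 1/σ² = 1/31.85² = 0.000986.

μ = -76.73, τ = 0.000986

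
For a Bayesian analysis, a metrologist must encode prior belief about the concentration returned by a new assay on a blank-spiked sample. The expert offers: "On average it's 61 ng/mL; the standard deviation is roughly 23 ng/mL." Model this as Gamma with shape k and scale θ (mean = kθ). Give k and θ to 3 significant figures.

For Gamma(k, scale θ): mean = kθ, variance = kθ², so CV = 1/√k.
CV = SD/mean = 23/61 = 0.377, hence k = 1/CV² = 7.03.
Then θ = mean/k = 61/7.03 = 8.67.

k ≈ 7.03, θ ≈ 8.67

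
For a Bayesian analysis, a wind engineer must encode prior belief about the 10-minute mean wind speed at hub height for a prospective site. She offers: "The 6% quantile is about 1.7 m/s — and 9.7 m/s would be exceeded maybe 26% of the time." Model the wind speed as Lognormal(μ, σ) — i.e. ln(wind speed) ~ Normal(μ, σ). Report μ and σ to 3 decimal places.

If T ~ Lognormal(μ,σ) then ln T ~ Normal(μ,σ), so the p-quantile of ln T is μ + z_p·σ.
ln(1.7) = 0.5306 and ln(9.7) = 2.272; z_{0.06} = -1.555, z_{0.74} = 0.6433.
σ = (2.272 − 0.5306)/(0.6433 − (-1.555)) = 0.792.
μ = 0.5306 − (-1.555)·0.792 = 1.762.

μ ≈ 1.762, σ ≈ 0.792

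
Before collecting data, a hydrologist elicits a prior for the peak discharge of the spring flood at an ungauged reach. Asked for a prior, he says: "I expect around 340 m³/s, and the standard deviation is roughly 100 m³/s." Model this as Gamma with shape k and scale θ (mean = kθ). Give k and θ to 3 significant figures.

For Gamma(k, scale θ): mean = kθ, variance = kθ², so CV = 1/√k.
CV = SD/mean = 100/340 = 0.2941, hence k = 1/CV² = 11.6.
Then θ = mean/k = 340/11.6 = 29.4.

k ≈ 11.6, θ ≈ 29.4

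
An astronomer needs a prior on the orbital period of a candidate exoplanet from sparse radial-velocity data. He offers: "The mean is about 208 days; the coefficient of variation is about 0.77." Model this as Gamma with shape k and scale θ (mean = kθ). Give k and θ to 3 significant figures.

k ≈ 1.69, θ ≈ 123

For Gamma(k, scale θ): mean = kθ, variance = kθ², so CV = 1/√k.
CV = 0.77, hence k = 1/CV² = 1.69.
Then θ = mean/k = 208/1.69 = 123.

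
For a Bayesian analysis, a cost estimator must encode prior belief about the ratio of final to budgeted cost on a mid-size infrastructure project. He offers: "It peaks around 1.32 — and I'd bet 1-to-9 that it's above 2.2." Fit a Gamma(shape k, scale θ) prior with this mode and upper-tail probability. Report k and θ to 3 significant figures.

k ≈ 8.24, θ ≈ 0.182

Gamma(k,θ) with k>1 has mode (k−1)θ, so θ = 1.32/(k−1).
Need P(X < 2.2) = 0.9 with θ tied to k this way. Start at k = 2, θ = 1.32: P(X<2.2) ≈ 0.496.
Too low — raise k to concentrate. Iterating converges to k ≈ 8.24.
Then θ = 1.32/(8.24−1) ≈ 0.182.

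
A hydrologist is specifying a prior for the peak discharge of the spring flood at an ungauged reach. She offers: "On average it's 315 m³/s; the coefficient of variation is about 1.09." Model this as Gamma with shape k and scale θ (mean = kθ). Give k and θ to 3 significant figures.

For Gamma(k, scale θ): mean = kθ, variance = kθ², so CV = 1/√k.
CV = 1.09, hence k = 1/CV² = 0.842.
Then θ = mean/k = 315/0.842 = 374.

k ≈ 0.842, θ ≈ 374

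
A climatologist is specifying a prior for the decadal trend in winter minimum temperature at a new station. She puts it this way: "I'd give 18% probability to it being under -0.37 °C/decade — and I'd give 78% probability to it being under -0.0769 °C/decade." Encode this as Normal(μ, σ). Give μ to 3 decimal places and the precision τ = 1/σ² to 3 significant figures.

μ = -0.211, τ = 33.2

For Normal(μ,σ), the p-quantile is μ + z_p·σ. Here z_{0.18} = -0.9154, z_{0.78} = 0.7722.
So -0.37 = μ − 0.9154σ and -0.0769 = μ + 0.7722σ.
Subtracting: σ = (-0.0769 − -0.37)/(0.7722 − (-0.9154)) = 0.174.
Then μ = -0.37 − (-0.9154)·0.174 = -0.211.
Precision τ = 1/σ² = 1/0.1737² = 33.2.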